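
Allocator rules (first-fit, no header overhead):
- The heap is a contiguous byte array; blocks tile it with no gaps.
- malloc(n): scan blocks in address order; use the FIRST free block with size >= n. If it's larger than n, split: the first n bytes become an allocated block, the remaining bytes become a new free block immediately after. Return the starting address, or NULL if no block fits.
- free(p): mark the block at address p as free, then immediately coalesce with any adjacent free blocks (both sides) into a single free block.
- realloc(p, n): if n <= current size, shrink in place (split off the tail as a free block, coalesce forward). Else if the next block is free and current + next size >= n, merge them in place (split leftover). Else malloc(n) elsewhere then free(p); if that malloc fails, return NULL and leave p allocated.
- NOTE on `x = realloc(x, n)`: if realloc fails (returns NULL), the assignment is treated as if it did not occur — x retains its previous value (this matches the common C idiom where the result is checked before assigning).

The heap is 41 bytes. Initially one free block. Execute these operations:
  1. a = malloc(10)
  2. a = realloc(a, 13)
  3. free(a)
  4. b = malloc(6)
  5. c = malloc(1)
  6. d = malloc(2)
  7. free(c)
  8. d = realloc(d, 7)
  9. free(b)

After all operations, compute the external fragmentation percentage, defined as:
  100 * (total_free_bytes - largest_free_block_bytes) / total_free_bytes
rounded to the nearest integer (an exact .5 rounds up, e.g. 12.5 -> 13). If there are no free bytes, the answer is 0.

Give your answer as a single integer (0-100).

Op 1: a = malloc(10) -> a = 0; heap: [0-9 ALLOC][10-40 FREE]
Op 2: a = realloc(a, 13) -> a = 0; heap: [0-12 ALLOC][13-40 FREE]
Op 3: free(a) -> (freed a); heap: [0-40 FREE]
Op 4: b = malloc(6) -> b = 0; heap: [0-5 ALLOC][6-40 FREE]
Op 5: c = malloc(1) -> c = 6; heap: [0-5 ALLOC][6-6 ALLOC][7-40 FREE]
Op 6: d = malloc(2) -> d = 7; heap: [0-5 ALLOC][6-6 ALLOC][7-8 ALLOC][9-40 FREE]
Op 7: free(c) -> (freed c); heap: [0-5 ALLOC][6-6 FREE][7-8 ALLOC][9-40 FREE]
Op 8: d = realloc(d, 7) -> d = 7; heap: [0-5 ALLOC][6-6 FREE][7-13 ALLOC][14-40 FREE]
Op 9: free(b) -> (freed b); heap: [0-6 FREE][7-13 ALLOC][14-40 FREE]
Free blocks: [7 27] total_free=34 largest=27 -> 100*(34-27)/34 = 700/34 ≈ 20.588 -> rounds to 21

Answer: 21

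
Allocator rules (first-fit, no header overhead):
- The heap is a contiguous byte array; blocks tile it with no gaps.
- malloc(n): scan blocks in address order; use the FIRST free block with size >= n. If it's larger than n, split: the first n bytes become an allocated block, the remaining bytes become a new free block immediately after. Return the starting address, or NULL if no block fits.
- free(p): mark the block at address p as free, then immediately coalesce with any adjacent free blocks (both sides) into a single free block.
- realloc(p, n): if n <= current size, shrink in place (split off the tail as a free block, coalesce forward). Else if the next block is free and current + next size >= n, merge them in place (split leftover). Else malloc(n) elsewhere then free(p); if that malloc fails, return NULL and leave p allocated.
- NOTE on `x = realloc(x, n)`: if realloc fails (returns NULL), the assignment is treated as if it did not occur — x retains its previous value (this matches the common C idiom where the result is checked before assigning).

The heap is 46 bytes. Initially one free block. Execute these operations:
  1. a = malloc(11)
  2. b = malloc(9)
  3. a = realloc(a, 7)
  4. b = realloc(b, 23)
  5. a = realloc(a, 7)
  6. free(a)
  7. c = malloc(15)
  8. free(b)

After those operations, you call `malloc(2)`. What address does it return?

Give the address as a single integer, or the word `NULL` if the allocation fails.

Op 1: a = malloc(11) -> a = 0; heap: [0-10 ALLOC][11-45 FREE]
Op 2: b = malloc(9) -> b = 11; heap: [0-10 ALLOC][11-19 ALLOC][20-45 FREE]
Op 3: a = realloc(a, 7) -> a = 0; heap: [0-6 ALLOC][7-10 FREE][11-19 ALLOC][20-45 FREE]
Op 4: b = realloc(b, 23) -> b = 11; heap: [0-6 ALLOC][7-10 FREE][11-33 ALLOC][34-45 FREE]
Op 5: a = realloc(a, 7) -> a = 0; heap: [0-6 ALLOC][7-10 FREE][11-33 ALLOC][34-45 FREE]
Op 6: free(a) -> (freed a); heap: [0-10 FREE][11-33 ALLOC][34-45 FREE]
Op 7: c = malloc(15) -> c = NULL; heap: [0-10 FREE][11-33 ALLOC][34-45 FREE]
Op 8: free(b) -> (freed b); heap: [0-45 FREE]
malloc(2): first-fit scan over [0-45 FREE] -> 0

Answer: 0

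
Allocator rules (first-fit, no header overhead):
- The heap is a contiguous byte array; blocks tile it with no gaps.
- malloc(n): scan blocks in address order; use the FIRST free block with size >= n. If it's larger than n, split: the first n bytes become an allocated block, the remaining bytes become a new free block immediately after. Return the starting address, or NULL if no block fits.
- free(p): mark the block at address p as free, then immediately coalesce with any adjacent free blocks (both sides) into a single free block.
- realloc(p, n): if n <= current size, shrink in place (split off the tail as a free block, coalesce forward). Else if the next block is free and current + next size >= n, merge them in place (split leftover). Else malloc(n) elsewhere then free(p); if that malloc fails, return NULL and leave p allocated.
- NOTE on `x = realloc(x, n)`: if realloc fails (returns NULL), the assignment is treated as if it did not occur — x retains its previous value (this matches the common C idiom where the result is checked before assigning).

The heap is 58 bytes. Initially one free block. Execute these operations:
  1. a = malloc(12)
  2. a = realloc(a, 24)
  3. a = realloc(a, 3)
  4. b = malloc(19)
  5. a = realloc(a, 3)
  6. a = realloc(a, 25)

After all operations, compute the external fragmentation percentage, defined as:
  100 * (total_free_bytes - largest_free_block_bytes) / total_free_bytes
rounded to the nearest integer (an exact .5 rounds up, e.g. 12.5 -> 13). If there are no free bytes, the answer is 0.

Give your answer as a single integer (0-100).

Answer: 21

Derivation:
Op 1: a = malloc(12) -> a = 0; heap: [0-11 ALLOC][12-57 FREE]
Op 2: a = realloc(a, 24) -> a = 0; heap: [0-23 ALLOC][24-57 FREE]
Op 3: a = realloc(a, 3) -> a = 0; heap: [0-2 ALLOC][3-57 FREE]
Op 4: b = malloc(19) -> b = 3; heap: [0-2 ALLOC][3-21 ALLOC][22-57 FREE]
Op 5: a = realloc(a, 3) -> a = 0; heap: [0-2 ALLOC][3-21 ALLOC][22-57 FREE]
Op 6: a = realloc(a, 25) -> a = 22; heap: [0-2 FREE][3-21 ALLOC][22-46 ALLOC][47-57 FREE]
Free blocks: [3 11] total_free=14 largest=11 -> 100*(14-11)/14 = 300/14 ≈ 21.429 -> rounds to 21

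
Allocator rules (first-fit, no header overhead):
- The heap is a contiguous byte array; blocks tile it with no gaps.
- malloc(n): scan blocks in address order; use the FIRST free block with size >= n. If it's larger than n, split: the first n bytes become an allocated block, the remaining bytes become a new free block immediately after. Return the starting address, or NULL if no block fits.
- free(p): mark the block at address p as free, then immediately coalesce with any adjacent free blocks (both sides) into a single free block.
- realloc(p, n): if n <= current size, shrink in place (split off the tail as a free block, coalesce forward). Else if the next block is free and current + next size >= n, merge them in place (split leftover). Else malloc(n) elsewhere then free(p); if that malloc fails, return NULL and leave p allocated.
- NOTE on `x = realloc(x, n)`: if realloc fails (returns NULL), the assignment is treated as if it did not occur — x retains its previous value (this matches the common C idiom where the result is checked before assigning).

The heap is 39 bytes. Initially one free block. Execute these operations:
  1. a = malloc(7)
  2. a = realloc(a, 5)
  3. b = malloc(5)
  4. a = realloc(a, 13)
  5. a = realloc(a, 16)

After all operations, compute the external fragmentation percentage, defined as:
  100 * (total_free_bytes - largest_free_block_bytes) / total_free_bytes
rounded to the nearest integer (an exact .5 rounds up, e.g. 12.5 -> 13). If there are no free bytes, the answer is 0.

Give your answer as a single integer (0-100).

Answer: 28

Derivation:
Op 1: a = malloc(7) -> a = 0; heap: [0-6 ALLOC][7-38 FREE]
Op 2: a = realloc(a, 5) -> a = 0; heap: [0-4 ALLOC][5-38 FREE]
Op 3: b = malloc(5) -> b = 5; heap: [0-4 ALLOC][5-9 ALLOC][10-38 FREE]
Op 4: a = realloc(a, 13) -> a = 10; heap: [0-4 FREE][5-9 ALLOC][10-22 ALLOC][23-38 FREE]
Op 5: a = realloc(a, 16) -> a = 10; heap: [0-4 FREE][5-9 ALLOC][10-25 ALLOC][26-38 FREE]
Free blocks: [5 13] total_free=18 largest=13 -> 100*(18-13)/18 = 500/18 ≈ 27.778 -> rounds to 28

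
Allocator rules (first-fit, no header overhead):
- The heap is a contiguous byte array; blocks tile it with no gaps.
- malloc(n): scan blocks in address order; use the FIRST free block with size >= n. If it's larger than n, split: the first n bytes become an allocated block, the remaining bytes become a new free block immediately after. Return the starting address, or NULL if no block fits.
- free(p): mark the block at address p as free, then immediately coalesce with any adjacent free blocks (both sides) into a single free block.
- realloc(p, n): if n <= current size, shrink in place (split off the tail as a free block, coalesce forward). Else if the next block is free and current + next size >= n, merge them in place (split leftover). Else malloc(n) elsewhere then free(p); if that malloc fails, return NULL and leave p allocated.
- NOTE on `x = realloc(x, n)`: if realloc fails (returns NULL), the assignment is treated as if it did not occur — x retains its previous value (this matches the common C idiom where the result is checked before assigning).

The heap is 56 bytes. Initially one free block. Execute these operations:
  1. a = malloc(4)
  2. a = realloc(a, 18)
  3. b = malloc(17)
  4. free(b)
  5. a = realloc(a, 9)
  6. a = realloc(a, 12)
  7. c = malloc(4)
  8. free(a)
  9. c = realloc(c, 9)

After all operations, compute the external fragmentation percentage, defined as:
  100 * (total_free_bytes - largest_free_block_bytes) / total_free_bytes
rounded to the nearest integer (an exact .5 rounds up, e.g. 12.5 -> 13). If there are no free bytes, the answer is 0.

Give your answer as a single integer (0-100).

Answer: 26

Derivation:
Op 1: a = malloc(4) -> a = 0; heap: [0-3 ALLOC][4-55 FREE]
Op 2: a = realloc(a, 18) -> a = 0; heap: [0-17 ALLOC][18-55 FREE]
Op 3: b = malloc(17) -> b = 18; heap: [0-17 ALLOC][18-34 ALLOC][35-55 FREE]
Op 4: free(b) -> (freed b); heap: [0-17 ALLOC][18-55 FREE]
Op 5: a = realloc(a, 9) -> a = 0; heap: [0-8 ALLOC][9-55 FREE]
Op 6: a = realloc(a, 12) -> a = 0; heap: [0-11 ALLOC][12-55 FREE]
Op 7: c = malloc(4) -> c = 12; heap: [0-11 ALLOC][12-15 ALLOC][16-55 FREE]
Op 8: free(a) -> (freed a); heap: [0-11 FREE][12-15 ALLOC][16-55 FREE]
Op 9: c = realloc(c, 9) -> c = 12; heap: [0-11 FREE][12-20 ALLOC][21-55 FREE]
Free blocks: [12 35] total_free=47 largest=35 -> 100*(47-35)/47 = 1200/47 ≈ 25.532 -> rounds to 26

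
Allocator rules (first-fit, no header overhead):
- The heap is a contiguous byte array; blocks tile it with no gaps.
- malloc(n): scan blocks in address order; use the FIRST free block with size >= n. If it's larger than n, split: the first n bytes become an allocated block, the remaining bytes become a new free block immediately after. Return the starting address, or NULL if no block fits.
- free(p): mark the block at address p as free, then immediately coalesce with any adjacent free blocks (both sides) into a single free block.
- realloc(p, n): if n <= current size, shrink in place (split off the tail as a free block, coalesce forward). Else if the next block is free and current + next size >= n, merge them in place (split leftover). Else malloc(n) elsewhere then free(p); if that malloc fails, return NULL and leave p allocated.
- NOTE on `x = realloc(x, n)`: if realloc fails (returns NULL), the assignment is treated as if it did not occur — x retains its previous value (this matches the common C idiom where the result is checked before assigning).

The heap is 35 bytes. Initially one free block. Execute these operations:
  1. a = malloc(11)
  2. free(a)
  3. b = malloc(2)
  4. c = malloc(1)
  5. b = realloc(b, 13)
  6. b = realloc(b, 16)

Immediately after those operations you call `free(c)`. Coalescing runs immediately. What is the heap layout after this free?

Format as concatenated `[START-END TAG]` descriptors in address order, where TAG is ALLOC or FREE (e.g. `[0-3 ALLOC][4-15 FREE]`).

Op 1: a = malloc(11) -> a = 0; heap: [0-10 ALLOC][11-34 FREE]
Op 2: free(a) -> (freed a); heap: [0-34 FREE]
Op 3: b = malloc(2) -> b = 0; heap: [0-1 ALLOC][2-34 FREE]
Op 4: c = malloc(1) -> c = 2; heap: [0-1 ALLOC][2-2 ALLOC][3-34 FREE]
Op 5: b = realloc(b, 13) -> b = 3; heap: [0-1 FREE][2-2 ALLOC][3-15 ALLOC][16-34 FREE]
Op 6: b = realloc(b, 16) -> b = 3; heap: [0-1 FREE][2-2 ALLOC][3-18 ALLOC][19-34 FREE]
free(c): c = 2 -> block [2-2 ALLOC]; mark free, coalesce with adjacent free neighbors -> [0-2 FREE][3-18 ALLOC][19-34 FREE]

Answer: [0-2 FREE][3-18 ALLOC][19-34 FREE]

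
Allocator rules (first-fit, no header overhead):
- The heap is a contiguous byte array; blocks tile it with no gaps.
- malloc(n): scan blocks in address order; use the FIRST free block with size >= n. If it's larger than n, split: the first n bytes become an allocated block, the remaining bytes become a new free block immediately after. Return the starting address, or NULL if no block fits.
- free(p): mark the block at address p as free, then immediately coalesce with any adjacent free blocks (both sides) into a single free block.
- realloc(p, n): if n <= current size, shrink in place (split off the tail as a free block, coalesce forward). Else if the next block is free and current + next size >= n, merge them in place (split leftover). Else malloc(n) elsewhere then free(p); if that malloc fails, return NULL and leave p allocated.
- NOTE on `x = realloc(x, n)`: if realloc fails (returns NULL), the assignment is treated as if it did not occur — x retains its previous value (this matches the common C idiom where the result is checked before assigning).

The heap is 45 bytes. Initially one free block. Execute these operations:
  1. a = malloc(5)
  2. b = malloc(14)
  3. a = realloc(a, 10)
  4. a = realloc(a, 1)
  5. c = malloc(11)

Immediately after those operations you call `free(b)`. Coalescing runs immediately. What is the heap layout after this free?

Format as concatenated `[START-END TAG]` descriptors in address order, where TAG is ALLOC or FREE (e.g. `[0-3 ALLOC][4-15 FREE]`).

Op 1: a = malloc(5) -> a = 0; heap: [0-4 ALLOC][5-44 FREE]
Op 2: b = malloc(14) -> b = 5; heap: [0-4 ALLOC][5-18 ALLOC][19-44 FREE]
Op 3: a = realloc(a, 10) -> a = 19; heap: [0-4 FREE][5-18 ALLOC][19-28 ALLOC][29-44 FREE]
Op 4: a = realloc(a, 1) -> a = 19; heap: [0-4 FREE][5-18 ALLOC][19-19 ALLOC][20-44 FREE]
Op 5: c = malloc(11) -> c = 20; heap: [0-4 FREE][5-18 ALLOC][19-19 ALLOC][20-30 ALLOC][31-44 FREE]
free(b): b = 5 -> block [5-18 ALLOC]; mark free, coalesce with adjacent free neighbors -> [0-18 FREE][19-19 ALLOC][20-30 ALLOC][31-44 FREE]

Answer: [0-18 FREE][19-19 ALLOC][20-30 ALLOC][31-44 FREE]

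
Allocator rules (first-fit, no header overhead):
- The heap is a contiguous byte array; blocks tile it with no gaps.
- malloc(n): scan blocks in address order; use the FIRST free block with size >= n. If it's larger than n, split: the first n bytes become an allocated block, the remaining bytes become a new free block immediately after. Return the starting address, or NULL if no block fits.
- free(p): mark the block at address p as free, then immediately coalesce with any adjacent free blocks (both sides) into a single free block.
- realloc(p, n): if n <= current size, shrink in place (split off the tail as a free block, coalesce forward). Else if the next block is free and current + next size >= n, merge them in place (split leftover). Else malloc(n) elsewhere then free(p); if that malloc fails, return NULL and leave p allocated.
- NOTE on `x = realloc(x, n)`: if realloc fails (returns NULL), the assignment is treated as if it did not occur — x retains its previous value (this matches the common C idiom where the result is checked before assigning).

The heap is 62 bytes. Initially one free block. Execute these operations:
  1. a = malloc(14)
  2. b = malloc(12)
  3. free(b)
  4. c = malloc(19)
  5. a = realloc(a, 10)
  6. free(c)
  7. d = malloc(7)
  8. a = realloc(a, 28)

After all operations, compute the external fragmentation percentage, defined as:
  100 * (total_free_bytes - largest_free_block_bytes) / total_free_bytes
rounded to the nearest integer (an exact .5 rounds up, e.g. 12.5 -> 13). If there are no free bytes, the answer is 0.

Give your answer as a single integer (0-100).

Op 1: a = malloc(14) -> a = 0; heap: [0-13 ALLOC][14-61 FREE]
Op 2: b = malloc(12) -> b = 14; heap: [0-13 ALLOC][14-25 ALLOC][26-61 FREE]
Op 3: free(b) -> (freed b); heap: [0-13 ALLOC][14-61 FREE]
Op 4: c = malloc(19) -> c = 14; heap: [0-13 ALLOC][14-32 ALLOC][33-61 FREE]
Op 5: a = realloc(a, 10) -> a = 0; heap: [0-9 ALLOC][10-13 FREE][14-32 ALLOC][33-61 FREE]
Op 6: free(c) -> (freed c); heap: [0-9 ALLOC][10-61 FREE]
Op 7: d = malloc(7) -> d = 10; heap: [0-9 ALLOC][10-16 ALLOC][17-61 FREE]
Op 8: a = realloc(a, 28) -> a = 17; heap: [0-9 FREE][10-16 ALLOC][17-44 ALLOC][45-61 FREE]
Free blocks: [10 17] total_free=27 largest=17 -> 100*(27-17)/27 = 1000/27 ≈ 37.037 -> rounds to 37

Answer: 37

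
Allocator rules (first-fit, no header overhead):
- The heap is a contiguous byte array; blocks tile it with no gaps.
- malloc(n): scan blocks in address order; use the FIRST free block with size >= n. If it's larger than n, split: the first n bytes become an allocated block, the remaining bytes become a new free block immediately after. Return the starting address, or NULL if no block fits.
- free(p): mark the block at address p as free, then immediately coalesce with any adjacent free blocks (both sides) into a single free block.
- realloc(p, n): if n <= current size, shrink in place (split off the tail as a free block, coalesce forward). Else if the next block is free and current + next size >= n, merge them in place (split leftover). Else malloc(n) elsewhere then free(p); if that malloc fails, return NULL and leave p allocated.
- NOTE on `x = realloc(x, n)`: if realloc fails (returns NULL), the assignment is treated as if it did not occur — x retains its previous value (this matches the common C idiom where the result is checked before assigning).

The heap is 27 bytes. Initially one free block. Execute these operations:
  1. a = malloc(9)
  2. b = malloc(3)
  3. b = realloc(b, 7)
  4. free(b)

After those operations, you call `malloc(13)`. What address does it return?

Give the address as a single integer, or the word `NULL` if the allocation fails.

Answer: 9

Derivation:
Op 1: a = malloc(9) -> a = 0; heap: [0-8 ALLOC][9-26 FREE]
Op 2: b = malloc(3) -> b = 9; heap: [0-8 ALLOC][9-11 ALLOC][12-26 FREE]
Op 3: b = realloc(b, 7) -> b = 9; heap: [0-8 ALLOC][9-15 ALLOC][16-26 FREE]
Op 4: free(b) -> (freed b); heap: [0-8 ALLOC][9-26 FREE]
malloc(13): first-fit scan over [0-8 ALLOC][9-26 FREE] -> 9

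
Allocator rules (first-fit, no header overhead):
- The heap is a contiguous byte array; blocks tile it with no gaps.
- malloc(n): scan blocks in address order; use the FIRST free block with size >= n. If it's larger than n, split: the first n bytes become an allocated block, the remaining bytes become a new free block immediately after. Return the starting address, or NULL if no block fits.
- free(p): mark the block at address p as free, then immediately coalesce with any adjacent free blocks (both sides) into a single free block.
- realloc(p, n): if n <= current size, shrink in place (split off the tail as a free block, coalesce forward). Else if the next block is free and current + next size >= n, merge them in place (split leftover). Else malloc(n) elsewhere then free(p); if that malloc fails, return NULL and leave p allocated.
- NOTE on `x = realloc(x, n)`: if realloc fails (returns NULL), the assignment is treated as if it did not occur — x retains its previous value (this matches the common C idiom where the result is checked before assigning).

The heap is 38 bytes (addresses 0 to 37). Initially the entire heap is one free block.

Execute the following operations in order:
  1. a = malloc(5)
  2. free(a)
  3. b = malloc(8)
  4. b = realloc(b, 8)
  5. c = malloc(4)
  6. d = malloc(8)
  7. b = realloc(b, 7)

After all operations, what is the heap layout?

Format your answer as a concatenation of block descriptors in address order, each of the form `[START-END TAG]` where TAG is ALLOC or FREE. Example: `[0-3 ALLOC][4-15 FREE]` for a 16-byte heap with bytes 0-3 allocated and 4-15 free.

Op 1: a = malloc(5) -> a = 0; heap: [0-4 ALLOC][5-37 FREE]
Op 2: free(a) -> (freed a); heap: [0-37 FREE]
Op 3: b = malloc(8) -> b = 0; heap: [0-7 ALLOC][8-37 FREE]
Op 4: b = realloc(b, 8) -> b = 0; heap: [0-7 ALLOC][8-37 FREE]
Op 5: c = malloc(4) -> c = 8; heap: [0-7 ALLOC][8-11 ALLOC][12-37 FREE]
Op 6: d = malloc(8) -> d = 12; heap: [0-7 ALLOC][8-11 ALLOC][12-19 ALLOC][20-37 FREE]
Op 7: b = realloc(b, 7) -> b = 0; heap: [0-6 ALLOC][7-7 FREE][8-11 ALLOC][12-19 ALLOC][20-37 FREE]

Answer: [0-6 ALLOC][7-7 FREE][8-11 ALLOC][12-19 ALLOC][20-37 FREE]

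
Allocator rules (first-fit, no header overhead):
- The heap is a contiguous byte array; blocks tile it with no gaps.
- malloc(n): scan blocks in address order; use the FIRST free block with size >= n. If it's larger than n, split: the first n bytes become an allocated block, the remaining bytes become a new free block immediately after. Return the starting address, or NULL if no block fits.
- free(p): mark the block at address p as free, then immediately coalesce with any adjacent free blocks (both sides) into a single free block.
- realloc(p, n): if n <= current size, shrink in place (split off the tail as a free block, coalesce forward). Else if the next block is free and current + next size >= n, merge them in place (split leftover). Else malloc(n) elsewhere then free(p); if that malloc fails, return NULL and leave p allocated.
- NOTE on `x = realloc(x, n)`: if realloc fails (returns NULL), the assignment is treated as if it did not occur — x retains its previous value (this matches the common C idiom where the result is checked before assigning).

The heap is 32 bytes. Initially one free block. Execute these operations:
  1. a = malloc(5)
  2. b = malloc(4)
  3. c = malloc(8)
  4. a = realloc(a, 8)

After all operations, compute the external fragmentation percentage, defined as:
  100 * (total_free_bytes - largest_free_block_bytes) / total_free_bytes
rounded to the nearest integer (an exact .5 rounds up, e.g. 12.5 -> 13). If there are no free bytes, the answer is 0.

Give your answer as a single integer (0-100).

Op 1: a = malloc(5) -> a = 0; heap: [0-4 ALLOC][5-31 FREE]
Op 2: b = malloc(4) -> b = 5; heap: [0-4 ALLOC][5-8 ALLOC][9-31 FREE]
Op 3: c = malloc(8) -> c = 9; heap: [0-4 ALLOC][5-8 ALLOC][9-16 ALLOC][17-31 FREE]
Op 4: a = realloc(a, 8) -> a = 17; heap: [0-4 FREE][5-8 ALLOC][9-16 ALLOC][17-24 ALLOC][25-31 FREE]
Free blocks: [5 7] total_free=12 largest=7 -> 100*(12-7)/12 = 500/12 ≈ 41.667 -> rounds to 42

Answer: 42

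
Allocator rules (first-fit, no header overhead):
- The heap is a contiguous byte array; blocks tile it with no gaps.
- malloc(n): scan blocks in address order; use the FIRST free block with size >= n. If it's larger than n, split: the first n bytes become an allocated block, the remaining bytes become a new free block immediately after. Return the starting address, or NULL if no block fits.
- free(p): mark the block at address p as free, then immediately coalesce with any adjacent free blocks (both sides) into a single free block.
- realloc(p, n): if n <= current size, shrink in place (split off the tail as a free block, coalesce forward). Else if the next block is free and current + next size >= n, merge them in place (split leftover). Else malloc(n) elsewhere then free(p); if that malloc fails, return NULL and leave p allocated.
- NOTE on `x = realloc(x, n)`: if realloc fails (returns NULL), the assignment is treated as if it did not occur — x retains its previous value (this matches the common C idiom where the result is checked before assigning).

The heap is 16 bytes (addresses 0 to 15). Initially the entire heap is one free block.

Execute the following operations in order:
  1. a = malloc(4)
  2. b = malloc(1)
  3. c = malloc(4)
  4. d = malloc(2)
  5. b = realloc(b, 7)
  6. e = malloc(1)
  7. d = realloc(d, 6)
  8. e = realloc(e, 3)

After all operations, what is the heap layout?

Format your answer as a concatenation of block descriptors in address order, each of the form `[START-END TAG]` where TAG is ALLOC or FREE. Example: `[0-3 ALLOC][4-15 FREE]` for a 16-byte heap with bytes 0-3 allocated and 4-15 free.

Answer: [0-3 ALLOC][4-4 ALLOC][5-8 ALLOC][9-10 ALLOC][11-13 ALLOC][14-15 FREE]

Derivation:
Op 1: a = malloc(4) -> a = 0; heap: [0-3 ALLOC][4-15 FREE]
Op 2: b = malloc(1) -> b = 4; heap: [0-3 ALLOC][4-4 ALLOC][5-15 FREE]
Op 3: c = malloc(4) -> c = 5; heap: [0-3 ALLOC][4-4 ALLOC][5-8 ALLOC][9-15 FREE]
Op 4: d = malloc(2) -> d = 9; heap: [0-3 ALLOC][4-4 ALLOC][5-8 ALLOC][9-10 ALLOC][11-15 FREE]
Op 5: b = realloc(b, 7) -> NULL (b unchanged); heap: [0-3 ALLOC][4-4 ALLOC][5-8 ALLOC][9-10 ALLOC][11-15 FREE]
Op 6: e = malloc(1) -> e = 11; heap: [0-3 ALLOC][4-4 ALLOC][5-8 ALLOC][9-10 ALLOC][11-11 ALLOC][12-15 FREE]
Op 7: d = realloc(d, 6) -> NULL (d unchanged); heap: [0-3 ALLOC][4-4 ALLOC][5-8 ALLOC][9-10 ALLOC][11-11 ALLOC][12-15 FREE]
Op 8: e = realloc(e, 3) -> e = 11; heap: [0-3 ALLOC][4-4 ALLOC][5-8 ALLOC][9-10 ALLOC][11-13 ALLOC][14-15 FREE]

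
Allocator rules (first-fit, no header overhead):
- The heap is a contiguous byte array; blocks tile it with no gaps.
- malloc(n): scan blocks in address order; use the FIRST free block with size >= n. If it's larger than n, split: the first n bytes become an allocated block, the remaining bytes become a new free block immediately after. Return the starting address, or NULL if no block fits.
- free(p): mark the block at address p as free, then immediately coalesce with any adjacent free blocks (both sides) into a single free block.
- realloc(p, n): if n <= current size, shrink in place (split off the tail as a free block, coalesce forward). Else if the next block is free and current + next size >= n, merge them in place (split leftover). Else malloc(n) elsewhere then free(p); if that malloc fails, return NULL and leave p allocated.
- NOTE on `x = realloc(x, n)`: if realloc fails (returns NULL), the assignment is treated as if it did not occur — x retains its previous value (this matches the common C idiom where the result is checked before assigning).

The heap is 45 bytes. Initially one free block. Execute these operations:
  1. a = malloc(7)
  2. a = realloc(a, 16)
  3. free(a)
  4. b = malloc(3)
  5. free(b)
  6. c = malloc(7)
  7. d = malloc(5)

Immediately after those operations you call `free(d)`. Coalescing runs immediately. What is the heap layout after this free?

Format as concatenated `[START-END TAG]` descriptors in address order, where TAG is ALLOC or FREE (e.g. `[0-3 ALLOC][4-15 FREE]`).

Op 1: a = malloc(7) -> a = 0; heap: [0-6 ALLOC][7-44 FREE]
Op 2: a = realloc(a, 16) -> a = 0; heap: [0-15 ALLOC][16-44 FREE]
Op 3: free(a) -> (freed a); heap: [0-44 FREE]
Op 4: b = malloc(3) -> b = 0; heap: [0-2 ALLOC][3-44 FREE]
Op 5: free(b) -> (freed b); heap: [0-44 FREE]
Op 6: c = malloc(7) -> c = 0; heap: [0-6 ALLOC][7-44 FREE]
Op 7: d = malloc(5) -> d = 7; heap: [0-6 ALLOC][7-11 ALLOC][12-44 FREE]
free(d): d = 7 -> block [7-11 ALLOC]; mark free, coalesce with adjacent free neighbors -> [0-6 ALLOC][7-44 FREE]

Answer: [0-6 ALLOC][7-44 FREE]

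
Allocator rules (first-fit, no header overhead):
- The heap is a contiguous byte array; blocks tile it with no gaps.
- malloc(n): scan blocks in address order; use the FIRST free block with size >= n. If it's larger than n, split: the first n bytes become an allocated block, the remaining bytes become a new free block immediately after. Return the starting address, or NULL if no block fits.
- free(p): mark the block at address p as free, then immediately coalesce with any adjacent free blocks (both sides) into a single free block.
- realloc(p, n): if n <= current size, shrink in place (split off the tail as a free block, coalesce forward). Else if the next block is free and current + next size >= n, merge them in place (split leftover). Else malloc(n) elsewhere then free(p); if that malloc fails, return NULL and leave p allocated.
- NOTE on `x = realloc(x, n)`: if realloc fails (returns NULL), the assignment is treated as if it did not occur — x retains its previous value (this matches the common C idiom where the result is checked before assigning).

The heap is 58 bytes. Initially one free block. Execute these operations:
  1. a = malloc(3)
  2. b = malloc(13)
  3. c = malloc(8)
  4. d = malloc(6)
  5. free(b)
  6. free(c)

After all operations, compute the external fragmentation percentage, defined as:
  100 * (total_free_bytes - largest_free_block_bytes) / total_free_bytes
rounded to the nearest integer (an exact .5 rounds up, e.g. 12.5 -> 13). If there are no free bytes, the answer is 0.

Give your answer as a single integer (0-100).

Op 1: a = malloc(3) -> a = 0; heap: [0-2 ALLOC][3-57 FREE]
Op 2: b = malloc(13) -> b = 3; heap: [0-2 ALLOC][3-15 ALLOC][16-57 FREE]
Op 3: c = malloc(8) -> c = 16; heap: [0-2 ALLOC][3-15 ALLOC][16-23 ALLOC][24-57 FREE]
Op 4: d = malloc(6) -> d = 24; heap: [0-2 ALLOC][3-15 ALLOC][16-23 ALLOC][24-29 ALLOC][30-57 FREE]
Op 5: free(b) -> (freed b); heap: [0-2 ALLOC][3-15 FREE][16-23 ALLOC][24-29 ALLOC][30-57 FREE]
Op 6: free(c) -> (freed c); heap: [0-2 ALLOC][3-23 FREE][24-29 ALLOC][30-57 FREE]
Free blocks: [21 28] total_free=49 largest=28 -> 100*(49-28)/49 = 2100/49 ≈ 42.857 -> rounds to 43

Answer: 43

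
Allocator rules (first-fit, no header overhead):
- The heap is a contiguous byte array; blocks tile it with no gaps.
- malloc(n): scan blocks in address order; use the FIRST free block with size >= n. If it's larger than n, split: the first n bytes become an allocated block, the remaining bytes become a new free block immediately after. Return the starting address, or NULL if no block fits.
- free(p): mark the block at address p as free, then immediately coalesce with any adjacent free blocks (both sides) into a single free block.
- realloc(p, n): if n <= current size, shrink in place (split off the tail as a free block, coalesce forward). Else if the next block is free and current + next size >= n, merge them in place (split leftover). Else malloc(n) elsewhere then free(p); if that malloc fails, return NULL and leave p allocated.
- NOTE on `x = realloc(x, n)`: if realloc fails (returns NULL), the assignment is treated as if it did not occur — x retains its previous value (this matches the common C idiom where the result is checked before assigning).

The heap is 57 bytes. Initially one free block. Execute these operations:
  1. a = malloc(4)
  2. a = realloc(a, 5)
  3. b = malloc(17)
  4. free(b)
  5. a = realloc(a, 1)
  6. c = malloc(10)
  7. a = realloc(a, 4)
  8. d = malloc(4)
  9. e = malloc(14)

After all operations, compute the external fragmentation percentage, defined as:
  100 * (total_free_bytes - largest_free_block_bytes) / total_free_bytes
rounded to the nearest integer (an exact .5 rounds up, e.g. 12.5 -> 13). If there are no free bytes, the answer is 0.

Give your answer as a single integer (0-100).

Op 1: a = malloc(4) -> a = 0; heap: [0-3 ALLOC][4-56 FREE]
Op 2: a = realloc(a, 5) -> a = 0; heap: [0-4 ALLOC][5-56 FREE]
Op 3: b = malloc(17) -> b = 5; heap: [0-4 ALLOC][5-21 ALLOC][22-56 FREE]
Op 4: free(b) -> (freed b); heap: [0-4 ALLOC][5-56 FREE]
Op 5: a = realloc(a, 1) -> a = 0; heap: [0-0 ALLOC][1-56 FREE]
Op 6: c = malloc(10) -> c = 1; heap: [0-0 ALLOC][1-10 ALLOC][11-56 FREE]
Op 7: a = realloc(a, 4) -> a = 11; heap: [0-0 FREE][1-10 ALLOC][11-14 ALLOC][15-56 FREE]
Op 8: d = malloc(4) -> d = 15; heap: [0-0 FREE][1-10 ALLOC][11-14 ALLOC][15-18 ALLOC][19-56 FREE]
Op 9: e = malloc(14) -> e = 19; heap: [0-0 FREE][1-10 ALLOC][11-14 ALLOC][15-18 ALLOC][19-32 ALLOC][33-56 FREE]
Free blocks: [1 24] total_free=25 largest=24 -> 100*(25-24)/25 = 100/25 = 4

Answer: 4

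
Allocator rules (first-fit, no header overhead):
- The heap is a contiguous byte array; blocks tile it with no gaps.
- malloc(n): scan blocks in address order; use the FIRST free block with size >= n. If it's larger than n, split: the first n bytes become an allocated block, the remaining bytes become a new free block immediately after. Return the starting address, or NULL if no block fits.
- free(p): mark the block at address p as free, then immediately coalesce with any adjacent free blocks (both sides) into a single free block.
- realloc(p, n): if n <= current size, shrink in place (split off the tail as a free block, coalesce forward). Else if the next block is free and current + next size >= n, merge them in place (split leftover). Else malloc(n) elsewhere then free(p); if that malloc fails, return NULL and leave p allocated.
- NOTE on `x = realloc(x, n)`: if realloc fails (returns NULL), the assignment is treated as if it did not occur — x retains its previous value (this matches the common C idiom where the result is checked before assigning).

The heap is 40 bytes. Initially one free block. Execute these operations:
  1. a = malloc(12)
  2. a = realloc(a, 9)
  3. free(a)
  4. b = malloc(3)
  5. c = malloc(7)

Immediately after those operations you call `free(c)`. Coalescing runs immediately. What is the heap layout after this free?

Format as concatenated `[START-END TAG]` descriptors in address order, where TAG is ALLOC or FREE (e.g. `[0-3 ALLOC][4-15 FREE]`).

Answer: [0-2 ALLOC][3-39 FREE]

Derivation:
Op 1: a = malloc(12) -> a = 0; heap: [0-11 ALLOC][12-39 FREE]
Op 2: a = realloc(a, 9) -> a = 0; heap: [0-8 ALLOC][9-39 FREE]
Op 3: free(a) -> (freed a); heap: [0-39 FREE]
Op 4: b = malloc(3) -> b = 0; heap: [0-2 ALLOC][3-39 FREE]
Op 5: c = malloc(7) -> c = 3; heap: [0-2 ALLOC][3-9 ALLOC][10-39 FREE]
free(c): c = 3 -> block [3-9 ALLOC]; mark free, coalesce with adjacent free neighbors -> [0-2 ALLOC][3-39 FREE]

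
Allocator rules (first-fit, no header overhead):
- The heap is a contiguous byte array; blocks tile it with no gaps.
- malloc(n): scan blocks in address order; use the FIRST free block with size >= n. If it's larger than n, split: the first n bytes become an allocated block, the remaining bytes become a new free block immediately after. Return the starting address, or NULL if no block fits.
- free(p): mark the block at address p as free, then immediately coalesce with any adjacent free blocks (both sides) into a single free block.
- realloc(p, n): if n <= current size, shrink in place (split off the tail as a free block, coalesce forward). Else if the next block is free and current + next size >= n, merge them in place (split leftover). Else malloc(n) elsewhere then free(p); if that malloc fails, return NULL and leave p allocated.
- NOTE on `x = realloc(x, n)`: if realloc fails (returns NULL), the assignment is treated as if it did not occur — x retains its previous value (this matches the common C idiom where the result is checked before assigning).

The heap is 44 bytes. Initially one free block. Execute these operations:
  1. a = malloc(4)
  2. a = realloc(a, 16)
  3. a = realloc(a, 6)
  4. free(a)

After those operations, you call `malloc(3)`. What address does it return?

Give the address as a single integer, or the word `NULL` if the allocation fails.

Answer: 0

Derivation:
Op 1: a = malloc(4) -> a = 0; heap: [0-3 ALLOC][4-43 FREE]
Op 2: a = realloc(a, 16) -> a = 0; heap: [0-15 ALLOC][16-43 FREE]
Op 3: a = realloc(a, 6) -> a = 0; heap: [0-5 ALLOC][6-43 FREE]
Op 4: free(a) -> (freed a); heap: [0-43 FREE]
malloc(3): first-fit scan over [0-43 FREE] -> 0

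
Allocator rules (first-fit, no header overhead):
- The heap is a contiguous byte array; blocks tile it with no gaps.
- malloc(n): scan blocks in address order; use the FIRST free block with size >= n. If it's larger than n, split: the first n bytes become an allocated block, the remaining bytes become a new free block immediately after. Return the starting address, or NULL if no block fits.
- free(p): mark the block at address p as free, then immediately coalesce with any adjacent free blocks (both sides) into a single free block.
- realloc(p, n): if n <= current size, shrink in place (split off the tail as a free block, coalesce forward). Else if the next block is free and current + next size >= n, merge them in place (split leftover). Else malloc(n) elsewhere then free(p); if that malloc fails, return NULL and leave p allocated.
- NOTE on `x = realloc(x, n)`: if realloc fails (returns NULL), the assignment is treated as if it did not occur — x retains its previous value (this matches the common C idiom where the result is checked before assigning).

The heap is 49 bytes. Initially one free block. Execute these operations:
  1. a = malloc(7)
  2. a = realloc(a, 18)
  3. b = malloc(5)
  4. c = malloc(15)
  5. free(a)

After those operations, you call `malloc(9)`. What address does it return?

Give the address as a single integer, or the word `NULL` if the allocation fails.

Op 1: a = malloc(7) -> a = 0; heap: [0-6 ALLOC][7-48 FREE]
Op 2: a = realloc(a, 18) -> a = 0; heap: [0-17 ALLOC][18-48 FREE]
Op 3: b = malloc(5) -> b = 18; heap: [0-17 ALLOC][18-22 ALLOC][23-48 FREE]
Op 4: c = malloc(15) -> c = 23; heap: [0-17 ALLOC][18-22 ALLOC][23-37 ALLOC][38-48 FREE]
Op 5: free(a) -> (freed a); heap: [0-17 FREE][18-22 ALLOC][23-37 ALLOC][38-48 FREE]
malloc(9): first-fit scan over [0-17 FREE][18-22 ALLOC][23-37 ALLOC][38-48 FREE] -> 0

Answer: 0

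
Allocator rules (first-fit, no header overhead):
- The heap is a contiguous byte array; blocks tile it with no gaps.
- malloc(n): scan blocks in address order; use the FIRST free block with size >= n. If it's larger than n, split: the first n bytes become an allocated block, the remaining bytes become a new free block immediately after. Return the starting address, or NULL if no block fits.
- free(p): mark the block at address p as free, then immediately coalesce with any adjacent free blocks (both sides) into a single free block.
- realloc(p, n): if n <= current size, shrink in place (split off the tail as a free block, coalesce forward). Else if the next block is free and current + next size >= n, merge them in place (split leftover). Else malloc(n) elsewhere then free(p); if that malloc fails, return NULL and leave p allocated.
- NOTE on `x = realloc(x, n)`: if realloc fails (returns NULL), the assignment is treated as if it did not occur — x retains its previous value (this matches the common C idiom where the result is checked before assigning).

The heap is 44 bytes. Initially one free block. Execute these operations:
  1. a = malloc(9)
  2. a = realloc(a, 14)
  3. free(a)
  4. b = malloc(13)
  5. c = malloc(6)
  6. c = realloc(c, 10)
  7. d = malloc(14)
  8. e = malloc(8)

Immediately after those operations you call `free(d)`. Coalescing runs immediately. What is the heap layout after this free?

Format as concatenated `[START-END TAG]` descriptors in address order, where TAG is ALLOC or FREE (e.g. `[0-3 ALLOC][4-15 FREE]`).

Answer: [0-12 ALLOC][13-22 ALLOC][23-43 FREE]

Derivation:
Op 1: a = malloc(9) -> a = 0; heap: [0-8 ALLOC][9-43 FREE]
Op 2: a = realloc(a, 14) -> a = 0; heap: [0-13 ALLOC][14-43 FREE]
Op 3: free(a) -> (freed a); heap: [0-43 FREE]
Op 4: b = malloc(13) -> b = 0; heap: [0-12 ALLOC][13-43 FREE]
Op 5: c = malloc(6) -> c = 13; heap: [0-12 ALLOC][13-18 ALLOC][19-43 FREE]
Op 6: c = realloc(c, 10) -> c = 13; heap: [0-12 ALLOC][13-22 ALLOC][23-43 FREE]
Op 7: d = malloc(14) -> d = 23; heap: [0-12 ALLOC][13-22 ALLOC][23-36 ALLOC][37-43 FREE]
Op 8: e = malloc(8) -> e = NULL; heap: [0-12 ALLOC][13-22 ALLOC][23-36 ALLOC][37-43 FREE]
free(d): d = 23 -> block [23-36 ALLOC]; mark free, coalesce with adjacent free neighbors -> [0-12 ALLOC][13-22 ALLOC][23-43 FREE]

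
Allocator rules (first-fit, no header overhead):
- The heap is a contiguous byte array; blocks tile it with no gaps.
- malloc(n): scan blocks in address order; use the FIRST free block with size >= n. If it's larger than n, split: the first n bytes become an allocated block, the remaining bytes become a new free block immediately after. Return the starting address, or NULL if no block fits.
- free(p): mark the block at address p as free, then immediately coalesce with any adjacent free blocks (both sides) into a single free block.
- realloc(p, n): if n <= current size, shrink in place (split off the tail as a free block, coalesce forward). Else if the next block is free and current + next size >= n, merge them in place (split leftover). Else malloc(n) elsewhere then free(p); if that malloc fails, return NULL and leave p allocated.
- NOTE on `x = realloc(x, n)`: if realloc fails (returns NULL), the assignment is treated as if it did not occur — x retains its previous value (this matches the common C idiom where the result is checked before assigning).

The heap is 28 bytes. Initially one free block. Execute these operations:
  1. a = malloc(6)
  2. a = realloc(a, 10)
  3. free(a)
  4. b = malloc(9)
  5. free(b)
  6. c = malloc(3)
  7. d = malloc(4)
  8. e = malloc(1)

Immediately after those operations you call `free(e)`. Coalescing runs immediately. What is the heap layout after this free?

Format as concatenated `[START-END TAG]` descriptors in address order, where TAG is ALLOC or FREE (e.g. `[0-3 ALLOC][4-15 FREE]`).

Op 1: a = malloc(6) -> a = 0; heap: [0-5 ALLOC][6-27 FREE]
Op 2: a = realloc(a, 10) -> a = 0; heap: [0-9 ALLOC][10-27 FREE]
Op 3: free(a) -> (freed a); heap: [0-27 FREE]
Op 4: b = malloc(9) -> b = 0; heap: [0-8 ALLOC][9-27 FREE]
Op 5: free(b) -> (freed b); heap: [0-27 FREE]
Op 6: c = malloc(3) -> c = 0; heap: [0-2 ALLOC][3-27 FREE]
Op 7: d = malloc(4) -> d = 3; heap: [0-2 ALLOC][3-6 ALLOC][7-27 FREE]
Op 8: e = malloc(1) -> e = 7; heap: [0-2 ALLOC][3-6 ALLOC][7-7 ALLOC][8-27 FREE]
free(e): e = 7 -> block [7-7 ALLOC]; mark free, coalesce with adjacent free neighbors -> [0-2 ALLOC][3-6 ALLOC][7-27 FREE]

Answer: [0-2 ALLOC][3-6 ALLOC][7-27 FREE]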